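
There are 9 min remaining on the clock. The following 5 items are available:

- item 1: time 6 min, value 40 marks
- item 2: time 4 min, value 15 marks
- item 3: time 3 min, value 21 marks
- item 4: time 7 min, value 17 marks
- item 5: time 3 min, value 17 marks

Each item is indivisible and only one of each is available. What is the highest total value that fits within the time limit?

61 marks

Check high-value combinations within 9 min:
- item 1+item 3: time 6+3=9, value 40+21=61
- item 1+item 5: time 6+3=9, value 40+17=57
- item 1: time 6, value 40
- item 3+item 5: time 3+3=6, value 21+17=38
- item 2+item 3: time 4+3=7, value 15+21=36
Best: 61 marks.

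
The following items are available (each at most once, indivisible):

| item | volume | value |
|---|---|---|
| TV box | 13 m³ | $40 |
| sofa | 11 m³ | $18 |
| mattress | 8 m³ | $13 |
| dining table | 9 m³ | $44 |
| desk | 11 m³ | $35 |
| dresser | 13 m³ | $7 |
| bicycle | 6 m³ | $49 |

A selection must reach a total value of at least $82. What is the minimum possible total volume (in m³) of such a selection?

15

Subsets with value ≥ 82, sorted by total volume:
- dining table+bicycle: volume 15, value 93
- desk+bicycle: volume 17, value 84
- TV box+bicycle: volume 19, value 89
- TV box+dining table: volume 22, value 84
Minimum volume: 15 m³.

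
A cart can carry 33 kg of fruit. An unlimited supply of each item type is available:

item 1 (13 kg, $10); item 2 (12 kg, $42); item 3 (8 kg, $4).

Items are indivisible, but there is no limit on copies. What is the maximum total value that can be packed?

$88

Best value-per-unit is item 2 at 42/12; filling with it alone gives 2×42 = 84.
Optimal mix: 2×item 2 + 1×item 3 → weight 32, value 88.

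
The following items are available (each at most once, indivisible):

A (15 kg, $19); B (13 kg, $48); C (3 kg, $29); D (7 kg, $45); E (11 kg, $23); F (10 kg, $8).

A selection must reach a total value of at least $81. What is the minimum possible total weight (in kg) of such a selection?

20

Subsets with value ≥ 81, sorted by total weight:
- B+D: weight 20, value 93
- C+D+F: weight 20, value 82
- C+D+E: weight 21, value 97
Minimum weight: 20 kg.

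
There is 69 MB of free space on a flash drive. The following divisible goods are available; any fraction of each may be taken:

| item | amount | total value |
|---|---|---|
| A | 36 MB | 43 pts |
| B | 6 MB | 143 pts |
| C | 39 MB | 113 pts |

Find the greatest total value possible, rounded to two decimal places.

284.67

Take in order of value per unit:
- B (143/6 per unit): all 6 → value 143, running total 143.00
- C (113/39 per unit): all 39 → value 113, running total 256.00
- A (43/36 per unit): 24 of 36 → value 24×43/36 = 28.6667, running total 284.67
Total 284.67.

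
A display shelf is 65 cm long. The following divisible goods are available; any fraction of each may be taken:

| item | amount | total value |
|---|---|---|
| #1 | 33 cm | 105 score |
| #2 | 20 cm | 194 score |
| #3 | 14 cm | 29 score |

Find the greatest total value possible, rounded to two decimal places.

Take in order of value per unit:
- #2 (194/20 per unit): all 20 → value 194, running total 194.00
- #1 (105/33 per unit): all 33 → value 105, running total 299.00
- #3 (29/14 per unit): 12 of 14 → value 12×29/14 = 24.8571, running total 323.86
Total 323.86.

323.86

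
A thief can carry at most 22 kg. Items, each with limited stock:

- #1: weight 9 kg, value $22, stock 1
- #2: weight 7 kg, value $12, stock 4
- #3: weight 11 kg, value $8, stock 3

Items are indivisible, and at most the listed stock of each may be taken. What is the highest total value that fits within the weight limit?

$36

Top feasible selections:
- 3×#2: weight 21, value 36
- 1×#1 + 1×#2: weight 16, value 34
Best: $36.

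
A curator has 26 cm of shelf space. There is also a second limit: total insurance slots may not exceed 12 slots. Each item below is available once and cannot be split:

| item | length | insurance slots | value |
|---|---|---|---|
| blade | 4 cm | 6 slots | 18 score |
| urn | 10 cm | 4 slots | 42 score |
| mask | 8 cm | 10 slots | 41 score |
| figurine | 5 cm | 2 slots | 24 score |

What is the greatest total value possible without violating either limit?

84 score

Feasible sets respecting both limits:
- blade+urn+figurine: length 19, insurance slots 12, value 84
- urn+figurine: length 15, insurance slots 6, value 66
- mask+figurine: length 13, insurance slots 12, value 65
- blade+urn: length 14, insurance slots 10, value 60
Best: 84 score.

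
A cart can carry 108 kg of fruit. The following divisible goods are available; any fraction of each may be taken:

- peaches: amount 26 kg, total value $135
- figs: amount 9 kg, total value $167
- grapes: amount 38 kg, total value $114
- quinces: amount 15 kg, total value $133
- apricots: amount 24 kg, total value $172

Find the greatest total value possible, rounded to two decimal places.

709.00

Take in order of value per unit:
- figs (167/9 per unit): all 9 → value 167, running total 167.00
- quinces (133/15 per unit): all 15 → value 133, running total 300.00
- apricots (172/24 per unit): all 24 → value 172, running total 472.00
- peaches (135/26 per unit): all 26 → value 135, running total 607.00
- grapes (114/38 per unit): 34 of 38 → value 34×114/38 = 102.0000, running total 709.00
Total 709.00.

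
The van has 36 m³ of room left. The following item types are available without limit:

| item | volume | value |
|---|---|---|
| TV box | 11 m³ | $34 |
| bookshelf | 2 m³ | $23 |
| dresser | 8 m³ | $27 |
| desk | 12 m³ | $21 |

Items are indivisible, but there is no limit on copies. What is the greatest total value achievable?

$414

Best value-per-unit is bookshelf at 23/2, and filling with it alone uses volume 18×2=36. No mix of the others beats 18×23 = 414.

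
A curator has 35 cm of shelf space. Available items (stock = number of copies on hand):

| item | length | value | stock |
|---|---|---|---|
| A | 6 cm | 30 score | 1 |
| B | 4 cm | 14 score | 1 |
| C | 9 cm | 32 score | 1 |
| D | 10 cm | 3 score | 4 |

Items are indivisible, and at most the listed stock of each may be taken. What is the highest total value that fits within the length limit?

79 score

Best selections within length 35 and stock limits:
- 1×A + 1×B + 1×C + 1×D: length 29, value 79
- 1×A + 1×B + 1×C: length 19, value 76
- 1×A + 1×C + 2×D: length 35, value 68
- 1×A + 1×C + 1×D: length 25, value 65
Best: 79 score.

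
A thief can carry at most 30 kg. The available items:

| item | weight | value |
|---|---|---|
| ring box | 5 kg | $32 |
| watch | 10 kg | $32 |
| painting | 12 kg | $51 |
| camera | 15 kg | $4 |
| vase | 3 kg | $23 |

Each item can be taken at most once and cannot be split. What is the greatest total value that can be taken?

$138

Check high-value combinations within 30 kg:
- ring box+watch+painting+vase: weight 5+10+12+3=30, value 32+32+51+23=138
- ring box+watch+painting: weight 5+10+12=27, value 32+32+51=115
- ring box+painting+vase: weight 5+12+3=20, value 32+51+23=106
- watch+painting+vase: weight 10+12+3=25, value 32+51+23=106
- ring box+watch+vase: weight 5+10+3=18, value 32+32+23=87
Best: $138.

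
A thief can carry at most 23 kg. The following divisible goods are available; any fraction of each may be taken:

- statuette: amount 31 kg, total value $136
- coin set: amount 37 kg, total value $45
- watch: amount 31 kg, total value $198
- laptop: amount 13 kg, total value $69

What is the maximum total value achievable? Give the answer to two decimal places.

146.90

Take in order of value per unit:
- watch (198/31 per unit): 23 of 31 → value 23×198/31 = 146.9032, running total 146.90
Total 146.90.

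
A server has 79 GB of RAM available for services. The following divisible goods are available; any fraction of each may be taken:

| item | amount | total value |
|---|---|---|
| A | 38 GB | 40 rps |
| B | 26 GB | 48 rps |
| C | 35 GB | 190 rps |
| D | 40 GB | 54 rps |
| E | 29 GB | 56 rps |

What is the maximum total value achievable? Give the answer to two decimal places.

Take in order of value per unit:
- C (190/35 per unit): all 35 → value 190, running total 190.00
- E (56/29 per unit): all 29 → value 56, running total 246.00
- B (48/26 per unit): 15 of 26 → value 15×48/26 = 27.6923, running total 273.69
Total 273.69.

273.69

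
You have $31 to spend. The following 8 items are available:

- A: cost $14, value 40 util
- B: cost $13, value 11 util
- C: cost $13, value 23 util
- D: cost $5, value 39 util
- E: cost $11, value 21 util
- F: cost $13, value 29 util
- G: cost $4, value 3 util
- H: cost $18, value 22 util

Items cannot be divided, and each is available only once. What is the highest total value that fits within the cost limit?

Check high-value combinations within $31:
- A+D+E: cost 14+5+11=30, value 40+39+21=100
- C+D+F: cost 13+5+13=31, value 23+39+29=91
- D+E+F: cost 5+11+13=29, value 39+21+29=89
- C+D+E: cost 13+5+11=29, value 23+39+21=83
- A+D+G: cost 14+5+4=23, value 40+39+3=82
Best: 100 util.

100 util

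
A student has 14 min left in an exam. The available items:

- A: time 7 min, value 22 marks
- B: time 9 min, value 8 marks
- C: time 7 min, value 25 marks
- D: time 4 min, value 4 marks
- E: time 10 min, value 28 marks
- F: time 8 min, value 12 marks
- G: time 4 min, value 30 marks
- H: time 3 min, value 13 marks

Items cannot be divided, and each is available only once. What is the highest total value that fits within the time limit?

68 marks

This is a 0/1 knapsack; check combinations near the capacity.
- C+G+H: time 7+4+3=14, value 25+30+13=68
- A+G+H: time 7+4+3=14, value 22+30+13=65
- E+G: time 10+4=14, value 28+30=58
- C+G: time 7+4=11, value 25+30=55
- A+G: time 7+4=11, value 22+30=52
Best: 68 marks.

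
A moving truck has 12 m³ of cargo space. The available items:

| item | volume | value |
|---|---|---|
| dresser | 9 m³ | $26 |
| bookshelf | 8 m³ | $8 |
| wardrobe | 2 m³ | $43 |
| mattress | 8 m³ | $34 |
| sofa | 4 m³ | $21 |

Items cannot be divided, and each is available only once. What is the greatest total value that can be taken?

$77

Check high-value combinations within 12 m³:
- wardrobe+mattress: volume 2+8=10, value 43+34=77
- dresser+wardrobe: volume 9+2=11, value 26+43=69
- wardrobe+sofa: volume 2+4=6, value 43+21=64
- mattress+sofa: volume 8+4=12, value 34+21=55
- bookshelf+wardrobe: volume 8+2=10, value 8+43=51
Best: $77.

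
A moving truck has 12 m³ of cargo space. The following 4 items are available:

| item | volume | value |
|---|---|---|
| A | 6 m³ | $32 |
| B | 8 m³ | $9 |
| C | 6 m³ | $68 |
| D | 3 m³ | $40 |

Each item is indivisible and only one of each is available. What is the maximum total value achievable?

Check high-value combinations within 12 m³:
- C+D: volume 6+3=9, value 68+40=108
- A+C: volume 6+6=12, value 32+68=100
- A+D: volume 6+3=9, value 32+40=72
- C: volume 6, value 68
Best: $108.

$108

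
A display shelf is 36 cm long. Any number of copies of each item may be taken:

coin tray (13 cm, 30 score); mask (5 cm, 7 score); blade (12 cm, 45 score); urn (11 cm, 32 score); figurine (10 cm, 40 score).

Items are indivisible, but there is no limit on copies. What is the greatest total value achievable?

Best value-per-unit is figurine at 40/10; filling with it alone gives 3×40 = 120.
Optimal mix: 3×blade → length 36, value 135.

135 score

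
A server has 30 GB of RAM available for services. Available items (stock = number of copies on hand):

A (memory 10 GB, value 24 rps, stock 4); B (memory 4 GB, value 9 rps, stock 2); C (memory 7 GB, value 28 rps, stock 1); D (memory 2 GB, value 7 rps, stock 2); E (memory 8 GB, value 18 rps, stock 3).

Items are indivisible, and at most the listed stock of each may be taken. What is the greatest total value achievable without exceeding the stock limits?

Best selections within memory 30 and stock limits:
- 1×A + 1×C + 2×D + 1×E: memory 29, value 84
- 1×A + 2×B + 1×C + 2×D: memory 29, value 84
Best: 84 rps.

84 rps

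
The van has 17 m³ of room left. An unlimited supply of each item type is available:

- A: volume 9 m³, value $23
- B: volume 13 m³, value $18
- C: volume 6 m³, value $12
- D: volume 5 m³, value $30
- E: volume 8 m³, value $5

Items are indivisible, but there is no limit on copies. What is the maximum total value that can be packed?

Best value-per-unit is D at 30/5, and filling with it alone uses volume 3×5=15. No mix of the others beats 3×30 = 90.

$90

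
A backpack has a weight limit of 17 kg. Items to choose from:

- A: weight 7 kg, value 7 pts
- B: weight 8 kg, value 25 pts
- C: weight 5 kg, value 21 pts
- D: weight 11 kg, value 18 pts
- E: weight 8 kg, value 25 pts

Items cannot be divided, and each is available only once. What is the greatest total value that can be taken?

50 pts

Check high-value combinations within 17 kg:
- B+E: weight 8+8=16, value 25+25=50
- B+C: weight 8+5=13, value 25+21=46
- C+E: weight 5+8=13, value 21+25=46
- C+D: weight 5+11=16, value 21+18=39
- A+B: weight 7+8=15, value 7+25=32
Best: 50 pts.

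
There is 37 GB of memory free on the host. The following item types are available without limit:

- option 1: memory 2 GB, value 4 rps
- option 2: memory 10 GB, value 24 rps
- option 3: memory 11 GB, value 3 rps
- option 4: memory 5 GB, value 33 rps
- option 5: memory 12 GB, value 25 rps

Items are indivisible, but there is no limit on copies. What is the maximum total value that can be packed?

235 rps

Best value-per-unit is option 4 at 33/5; filling with it alone gives 7×33 = 231.
Optimal mix: 1×option 1 + 7×option 4 → memory 37, value 235.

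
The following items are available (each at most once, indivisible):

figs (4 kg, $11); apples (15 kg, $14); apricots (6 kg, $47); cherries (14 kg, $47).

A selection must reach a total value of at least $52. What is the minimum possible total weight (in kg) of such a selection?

Subsets with value ≥ 52, sorted by total weight:
- figs+apricots: weight 10, value 58
- figs+cherries: weight 18, value 58
Minimum weight: 10 kg.

10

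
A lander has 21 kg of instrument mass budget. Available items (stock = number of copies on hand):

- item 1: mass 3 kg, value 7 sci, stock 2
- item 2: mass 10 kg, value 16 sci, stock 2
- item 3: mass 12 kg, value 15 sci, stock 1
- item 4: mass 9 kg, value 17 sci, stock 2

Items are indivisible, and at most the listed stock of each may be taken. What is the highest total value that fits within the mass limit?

41 sci

Best selections within mass 21 and stock limits:
- 1×item 1 + 2×item 4: mass 21, value 41
- 2×item 4: mass 18, value 34
- 1×item 2 + 1×item 4: mass 19, value 33
Best: 41 sci.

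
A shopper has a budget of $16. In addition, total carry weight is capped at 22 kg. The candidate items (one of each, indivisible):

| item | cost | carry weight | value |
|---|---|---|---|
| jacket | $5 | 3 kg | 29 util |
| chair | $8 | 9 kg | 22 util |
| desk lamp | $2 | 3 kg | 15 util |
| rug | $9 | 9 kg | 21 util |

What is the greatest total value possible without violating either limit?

Feasible sets respecting both limits:
- jacket+chair+desk lamp: cost 15, carry weight 15, value 66
- jacket+desk lamp+rug: cost 16, carry weight 15, value 65
- jacket+chair: cost 13, carry weight 12, value 51
- jacket+rug: cost 14, carry weight 12, value 50
Best: 66 util.

66 util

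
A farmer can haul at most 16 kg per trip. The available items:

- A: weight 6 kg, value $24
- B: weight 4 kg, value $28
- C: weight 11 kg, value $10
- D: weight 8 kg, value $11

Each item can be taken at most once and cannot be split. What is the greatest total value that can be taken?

$52

Check high-value combinations within 16 kg:
- A+B: weight 6+4=10, value 24+28=52
- B+D: weight 4+8=12, value 28+11=39
- B+C: weight 4+11=15, value 28+10=38
- A+D: weight 6+8=14, value 24+11=35
Best: $52.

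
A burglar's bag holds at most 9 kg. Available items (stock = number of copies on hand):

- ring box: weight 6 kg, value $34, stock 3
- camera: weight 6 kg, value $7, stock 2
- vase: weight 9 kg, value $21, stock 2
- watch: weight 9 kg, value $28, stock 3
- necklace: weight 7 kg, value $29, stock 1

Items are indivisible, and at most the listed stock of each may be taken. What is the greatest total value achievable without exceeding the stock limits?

Top feasible selections:
- 1×ring box: weight 6, value 34
- 1×necklace: weight 7, value 29
- 1×watch: weight 9, value 28
Best: $34.

$34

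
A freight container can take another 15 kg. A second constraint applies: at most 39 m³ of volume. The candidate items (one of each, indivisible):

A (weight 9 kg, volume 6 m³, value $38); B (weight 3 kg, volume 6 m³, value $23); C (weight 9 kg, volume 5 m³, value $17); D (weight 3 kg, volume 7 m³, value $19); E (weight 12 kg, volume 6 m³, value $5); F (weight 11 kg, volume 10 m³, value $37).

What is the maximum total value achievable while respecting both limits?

Feasible sets respecting both limits:
- A+B+D: weight 15, volume 19, value 80
- A+B: weight 12, volume 12, value 61
- B+F: weight 14, volume 16, value 60
- B+C+D: weight 15, volume 18, value 59
Best: $80.

$80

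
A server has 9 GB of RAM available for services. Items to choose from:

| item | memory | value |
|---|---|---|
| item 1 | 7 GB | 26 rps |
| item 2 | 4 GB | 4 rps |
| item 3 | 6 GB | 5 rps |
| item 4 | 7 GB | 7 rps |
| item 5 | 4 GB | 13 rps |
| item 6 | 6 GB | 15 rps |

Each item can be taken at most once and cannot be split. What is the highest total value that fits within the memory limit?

26 rps

This is a 0/1 knapsack; check combinations near the capacity.
- item 1: memory 7, value 26
- item 2+item 5: memory 4+4=8, value 4+13=17
- item 6: memory 6, value 15
Best: 26 rps.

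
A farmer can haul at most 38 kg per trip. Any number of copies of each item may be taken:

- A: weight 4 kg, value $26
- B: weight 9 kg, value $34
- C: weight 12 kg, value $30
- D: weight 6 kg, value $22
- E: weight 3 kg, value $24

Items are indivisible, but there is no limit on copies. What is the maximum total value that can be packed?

Best value-per-unit is E at 24/3; filling with it alone gives 12×24 = 288.
Optimal mix: 2×A + 10×E → weight 38, value 292.

$292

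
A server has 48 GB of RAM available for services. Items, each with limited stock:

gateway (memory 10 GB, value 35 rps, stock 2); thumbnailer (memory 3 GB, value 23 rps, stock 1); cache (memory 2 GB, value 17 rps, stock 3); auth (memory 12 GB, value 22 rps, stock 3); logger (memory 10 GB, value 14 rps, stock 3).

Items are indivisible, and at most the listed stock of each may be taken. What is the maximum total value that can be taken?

Best selections within memory 48 and stock limits:
- 2×gateway + 1×thumbnailer + 3×cache + 1×auth: memory 41, value 166
- 2×gateway + 1×thumbnailer + 3×cache + 1×logger: memory 39, value 158
- 2×gateway + 3×cache + 1×auth + 1×logger: memory 48, value 157
- 2×gateway + 1×thumbnailer + 2×cache + 2×logger: memory 47, value 155
Best: 166 rps.

166 rps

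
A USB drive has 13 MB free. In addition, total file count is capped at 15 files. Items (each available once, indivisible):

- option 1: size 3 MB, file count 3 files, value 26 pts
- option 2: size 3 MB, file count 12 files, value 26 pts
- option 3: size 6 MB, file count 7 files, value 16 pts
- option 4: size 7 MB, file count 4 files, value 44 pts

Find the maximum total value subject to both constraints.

70 pts

Feasible sets respecting both limits:
- option 1+option 4: size 10, file count 7, value 70
- option 3+option 4: size 13, file count 11, value 60
- option 1+option 2: size 6, file count 15, value 52
- option 4: size 7, file count 4, value 44
Best: 70 pts.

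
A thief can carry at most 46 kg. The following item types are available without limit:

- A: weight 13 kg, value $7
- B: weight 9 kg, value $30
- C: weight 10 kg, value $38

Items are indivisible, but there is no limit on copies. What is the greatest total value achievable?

$158

Best value-per-unit is C at 38/10; filling with it alone gives 4×38 = 152.
Optimal mix: 4×B + 1×C → weight 46, value 158.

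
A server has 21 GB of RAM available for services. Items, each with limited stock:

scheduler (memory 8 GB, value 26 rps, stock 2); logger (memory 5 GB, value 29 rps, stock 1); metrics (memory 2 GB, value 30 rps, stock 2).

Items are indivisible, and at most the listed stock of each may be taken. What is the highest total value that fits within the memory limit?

115 rps

Top feasible selections:
- 1×scheduler + 1×logger + 2×metrics: memory 17, value 115
- 2×scheduler + 2×metrics: memory 20, value 112
- 1×logger + 2×metrics: memory 9, value 89
Best: 115 rps.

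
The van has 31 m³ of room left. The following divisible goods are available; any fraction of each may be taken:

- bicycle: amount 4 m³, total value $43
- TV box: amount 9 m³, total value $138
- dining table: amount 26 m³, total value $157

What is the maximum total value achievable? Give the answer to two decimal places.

Take in order of value per unit:
- TV box (138/9 per unit): all 9 → value 138, running total 138.00
- bicycle (43/4 per unit): all 4 → value 43, running total 181.00
- dining table (157/26 per unit): 18 of 26 → value 18×157/26 = 108.6923, running total 289.69
Total 289.69.

289.69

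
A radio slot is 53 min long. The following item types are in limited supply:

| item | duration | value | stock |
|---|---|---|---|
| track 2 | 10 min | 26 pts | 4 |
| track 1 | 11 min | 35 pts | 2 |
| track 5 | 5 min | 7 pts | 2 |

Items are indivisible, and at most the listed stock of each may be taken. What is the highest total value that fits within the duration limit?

Best selections within duration 53 and stock limits:
- 3×track 2 + 2×track 1: duration 52, value 148
- 4×track 2 + 1×track 1: duration 51, value 139
- 2×track 2 + 2×track 1 + 2×track 5: duration 52, value 136
Best: 148 pts.

148 pts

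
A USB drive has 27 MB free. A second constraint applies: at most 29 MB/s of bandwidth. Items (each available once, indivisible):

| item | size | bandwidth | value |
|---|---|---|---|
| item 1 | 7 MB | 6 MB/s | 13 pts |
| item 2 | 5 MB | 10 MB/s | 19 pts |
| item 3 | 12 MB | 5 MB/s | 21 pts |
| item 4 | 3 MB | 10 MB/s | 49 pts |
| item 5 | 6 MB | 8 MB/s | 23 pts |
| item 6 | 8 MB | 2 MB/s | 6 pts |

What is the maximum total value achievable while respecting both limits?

Feasible sets respecting both limits:
- item 3+item 4+item 5: size 21, bandwidth 23, value 93
- item 2+item 4+item 5: size 14, bandwidth 28, value 91
- item 1+item 4+item 5+item 6: size 24, bandwidth 26, value 91
Best: 93 pts.

93 pts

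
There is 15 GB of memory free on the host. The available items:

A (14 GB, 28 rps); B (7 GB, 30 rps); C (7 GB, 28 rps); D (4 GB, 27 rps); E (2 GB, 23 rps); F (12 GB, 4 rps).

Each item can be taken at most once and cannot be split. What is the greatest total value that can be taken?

Check high-value combinations within 15 GB:
- B+D+E: memory 7+4+2=13, value 30+27+23=80
- C+D+E: memory 7+4+2=13, value 28+27+23=78
- B+C: memory 7+7=14, value 30+28=58
- B+D: memory 7+4=11, value 30+27=57
- C+D: memory 7+4=11, value 28+27=55
Best: 80 rps.

80 rps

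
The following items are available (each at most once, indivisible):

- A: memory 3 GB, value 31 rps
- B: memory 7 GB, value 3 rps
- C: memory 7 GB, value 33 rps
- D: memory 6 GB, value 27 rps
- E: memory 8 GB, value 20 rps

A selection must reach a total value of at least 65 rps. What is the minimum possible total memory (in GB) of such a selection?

Subsets with value ≥ 65, sorted by total memory:
- A+C+D: memory 16, value 91
- A+D+E: memory 17, value 78
- A+B+C: memory 17, value 67
Minimum memory: 16 GB.

16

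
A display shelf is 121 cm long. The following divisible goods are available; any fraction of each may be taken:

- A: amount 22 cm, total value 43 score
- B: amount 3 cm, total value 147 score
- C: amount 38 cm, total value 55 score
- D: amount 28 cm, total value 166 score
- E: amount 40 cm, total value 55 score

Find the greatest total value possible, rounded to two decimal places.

452.25

Take in order of value per unit:
- B (147/3 per unit): all 3 → value 147, running total 147.00
- D (166/28 per unit): all 28 → value 166, running total 313.00
- A (43/22 per unit): all 22 → value 43, running total 356.00
- C (55/38 per unit): all 38 → value 55, running total 411.00
- E (55/40 per unit): 30 of 40 → value 30×55/40 = 41.2500, running total 452.25
Total 452.25.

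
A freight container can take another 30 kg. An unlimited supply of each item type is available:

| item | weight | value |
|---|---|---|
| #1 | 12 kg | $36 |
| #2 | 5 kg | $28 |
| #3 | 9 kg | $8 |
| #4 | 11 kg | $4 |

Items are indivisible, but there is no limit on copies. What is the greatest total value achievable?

$168

Best value-per-unit is #2 at 28/5, and filling with it alone uses weight 6×5=30. No mix of the others beats 6×28 = 168.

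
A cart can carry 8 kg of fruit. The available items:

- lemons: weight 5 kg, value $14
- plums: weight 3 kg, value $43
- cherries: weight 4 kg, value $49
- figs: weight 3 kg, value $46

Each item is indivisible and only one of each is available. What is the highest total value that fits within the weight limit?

This is a 0/1 knapsack; check combinations near the capacity.
- cherries+figs: weight 4+3=7, value 49+46=95
- plums+cherries: weight 3+4=7, value 43+49=92
- plums+figs: weight 3+3=6, value 43+46=89
Best: $95.

$95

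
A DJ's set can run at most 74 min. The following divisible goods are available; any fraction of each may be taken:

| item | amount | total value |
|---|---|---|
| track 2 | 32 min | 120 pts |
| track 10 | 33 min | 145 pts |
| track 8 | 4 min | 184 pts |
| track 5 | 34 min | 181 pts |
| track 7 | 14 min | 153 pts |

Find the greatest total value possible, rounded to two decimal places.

614.67

Take in order of value per unit:
- track 8 (184/4 per unit): all 4 → value 184, running total 184.00
- track 7 (153/14 per unit): all 14 → value 153, running total 337.00
- track 5 (181/34 per unit): all 34 → value 181, running total 518.00
- track 10 (145/33 per unit): 22 of 33 → value 22×145/33 = 96.6667, running total 614.67
Total 614.67.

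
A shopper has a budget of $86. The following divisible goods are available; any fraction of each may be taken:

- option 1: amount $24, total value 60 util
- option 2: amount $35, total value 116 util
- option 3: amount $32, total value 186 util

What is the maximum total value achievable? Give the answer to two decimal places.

349.50

Take in order of value per unit:
- option 3 (186/32 per unit): all 32 → value 186, running total 186.00
- option 2 (116/35 per unit): all 35 → value 116, running total 302.00
- option 1 (60/24 per unit): 19 of 24 → value 19×60/24 = 47.5000, running total 349.50
Total 349.50.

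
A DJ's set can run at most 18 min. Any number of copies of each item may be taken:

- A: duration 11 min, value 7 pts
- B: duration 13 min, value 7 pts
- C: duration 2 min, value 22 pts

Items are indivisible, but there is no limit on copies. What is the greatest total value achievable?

198 pts

Best value-per-unit is C at 22/2, and filling with it alone uses duration 9×2=18. No mix of the others beats 9×22 = 198.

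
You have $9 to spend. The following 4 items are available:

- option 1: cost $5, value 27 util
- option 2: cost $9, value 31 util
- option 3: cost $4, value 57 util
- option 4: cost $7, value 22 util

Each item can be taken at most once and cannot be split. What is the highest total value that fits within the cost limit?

Check high-value combinations within $9:
- option 1+option 3: cost 5+4=9, value 27+57=84
- option 3: cost 4, value 57
- option 2: cost 9, value 31
- option 1: cost 5, value 27
Best: 84 util.

84 util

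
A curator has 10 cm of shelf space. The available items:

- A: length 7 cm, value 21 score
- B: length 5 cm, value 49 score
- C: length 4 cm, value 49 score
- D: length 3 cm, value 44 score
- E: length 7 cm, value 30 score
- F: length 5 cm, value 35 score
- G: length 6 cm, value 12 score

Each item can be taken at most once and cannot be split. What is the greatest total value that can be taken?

98 score

Check high-value combinations within 10 cm:
- B+C: length 5+4=9, value 49+49=98
- C+D: length 4+3=7, value 49+44=93
- B+D: length 5+3=8, value 49+44=93
- C+F: length 4+5=9, value 49+35=84
Best: 98 score.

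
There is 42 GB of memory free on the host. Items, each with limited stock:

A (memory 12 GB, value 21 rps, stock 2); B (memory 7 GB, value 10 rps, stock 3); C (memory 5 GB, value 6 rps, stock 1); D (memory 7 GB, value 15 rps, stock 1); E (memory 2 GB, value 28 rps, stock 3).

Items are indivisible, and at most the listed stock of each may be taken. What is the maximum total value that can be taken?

Top feasible selections:
- 2×A + 1×C + 1×D + 3×E: memory 42, value 147
- 2×A + 1×B + 1×C + 3×E: memory 42, value 142
- 2×A + 1×D + 3×E: memory 37, value 141
- 1×A + 2×B + 1×D + 3×E: memory 39, value 140
Best: 147 rps.

147 rps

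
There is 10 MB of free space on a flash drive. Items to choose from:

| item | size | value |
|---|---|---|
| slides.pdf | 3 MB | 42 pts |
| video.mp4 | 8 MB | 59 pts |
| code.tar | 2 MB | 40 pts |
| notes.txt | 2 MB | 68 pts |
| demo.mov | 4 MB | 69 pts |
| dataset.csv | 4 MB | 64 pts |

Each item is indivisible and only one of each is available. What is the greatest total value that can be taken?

Check high-value combinations within 10 MB:
- notes.txt+demo.mov+dataset.csv: size 2+4+4=10, value 68+69+64=201
- slides.pdf+notes.txt+demo.mov: size 3+2+4=9, value 42+68+69=179
- code.tar+notes.txt+demo.mov: size 2+2+4=8, value 40+68+69=177
Best: 201 pts.

201 pts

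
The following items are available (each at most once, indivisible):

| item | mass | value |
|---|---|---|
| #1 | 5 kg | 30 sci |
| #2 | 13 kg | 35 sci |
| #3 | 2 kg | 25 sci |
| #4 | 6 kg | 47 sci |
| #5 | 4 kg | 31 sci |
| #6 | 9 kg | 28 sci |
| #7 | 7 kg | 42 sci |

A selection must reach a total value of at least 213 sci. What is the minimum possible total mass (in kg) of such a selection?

44

Subsets with value ≥ 213, sorted by total mass:
- #1+#2+#4+#5+#6+#7: mass 44, value 213
- #1+#2+#3+#4+#5+#6+#7: mass 46, value 238
Minimum mass: 44 kg.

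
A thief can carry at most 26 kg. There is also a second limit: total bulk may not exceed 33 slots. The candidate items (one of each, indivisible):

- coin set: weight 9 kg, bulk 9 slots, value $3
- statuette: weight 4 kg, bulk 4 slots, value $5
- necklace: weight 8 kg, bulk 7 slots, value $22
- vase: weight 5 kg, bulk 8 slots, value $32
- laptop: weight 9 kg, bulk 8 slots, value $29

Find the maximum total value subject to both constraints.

$88

Feasible sets respecting both limits:
- statuette+necklace+vase+laptop: weight 26, bulk 27, value 88
- necklace+vase+laptop: weight 22, bulk 23, value 83
- statuette+vase+laptop: weight 18, bulk 20, value 66
Best: $88.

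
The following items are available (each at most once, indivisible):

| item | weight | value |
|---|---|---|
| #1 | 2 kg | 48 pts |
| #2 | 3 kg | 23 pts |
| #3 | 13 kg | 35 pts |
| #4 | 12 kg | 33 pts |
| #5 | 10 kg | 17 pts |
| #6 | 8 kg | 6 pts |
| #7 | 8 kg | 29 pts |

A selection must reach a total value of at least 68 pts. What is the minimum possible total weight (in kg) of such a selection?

Subsets with value ≥ 68, sorted by total weight:
- #1+#2: weight 5, value 71
- #1+#7: weight 10, value 77
Minimum weight: 5 kg.

5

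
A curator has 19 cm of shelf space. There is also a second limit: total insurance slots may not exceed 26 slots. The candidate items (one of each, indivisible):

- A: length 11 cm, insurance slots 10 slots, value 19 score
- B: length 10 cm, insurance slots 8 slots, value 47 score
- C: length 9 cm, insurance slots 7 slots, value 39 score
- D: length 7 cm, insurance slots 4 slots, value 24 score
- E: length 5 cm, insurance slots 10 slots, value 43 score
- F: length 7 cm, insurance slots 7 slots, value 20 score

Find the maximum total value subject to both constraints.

Feasible sets respecting both limits:
- B+E: length 15, insurance slots 18, value 90
- D+E+F: length 19, insurance slots 21, value 87
- B+C: length 19, insurance slots 15, value 86
Best: 90 score.

90 score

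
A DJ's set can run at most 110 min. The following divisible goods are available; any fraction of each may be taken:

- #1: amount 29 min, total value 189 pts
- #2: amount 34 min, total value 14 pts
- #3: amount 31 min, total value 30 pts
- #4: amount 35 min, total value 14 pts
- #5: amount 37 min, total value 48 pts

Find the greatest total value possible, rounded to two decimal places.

Take in order of value per unit:
- #1 (189/29 per unit): all 29 → value 189, running total 189.00
- #5 (48/37 per unit): all 37 → value 48, running total 237.00
- #3 (30/31 per unit): all 31 → value 30, running total 267.00
- #2 (14/34 per unit): 13 of 34 → value 13×14/34 = 5.3529, running total 272.35
Total 272.35.

272.35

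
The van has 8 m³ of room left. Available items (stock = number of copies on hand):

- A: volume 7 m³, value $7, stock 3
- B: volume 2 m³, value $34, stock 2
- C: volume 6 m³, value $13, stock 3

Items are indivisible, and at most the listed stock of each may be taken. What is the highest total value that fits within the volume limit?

Top feasible selections:
- 2×B: volume 4, value 68
- 1×B + 1×C: volume 8, value 47
- 1×B: volume 2, value 34
Best: $68.

$68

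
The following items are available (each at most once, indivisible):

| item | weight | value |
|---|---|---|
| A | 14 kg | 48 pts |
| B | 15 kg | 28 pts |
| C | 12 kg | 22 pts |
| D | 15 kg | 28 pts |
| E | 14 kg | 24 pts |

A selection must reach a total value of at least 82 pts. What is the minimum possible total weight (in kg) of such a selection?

40

Subsets with value ≥ 82, sorted by total weight:
- A+C+E: weight 40, value 94
- A+B+C: weight 41, value 98
- A+C+D: weight 41, value 98
Minimum weight: 40 kg.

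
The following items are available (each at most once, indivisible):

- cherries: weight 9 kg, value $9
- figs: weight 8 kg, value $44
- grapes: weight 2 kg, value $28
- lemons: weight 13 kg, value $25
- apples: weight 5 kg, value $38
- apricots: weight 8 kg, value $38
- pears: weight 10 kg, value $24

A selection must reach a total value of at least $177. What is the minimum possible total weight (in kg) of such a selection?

Subsets with value ≥ 177, sorted by total weight:
- cherries+figs+grapes+apples+apricots+pears: weight 42, value 181
- cherries+figs+grapes+lemons+apples+apricots: weight 45, value 182
- figs+grapes+lemons+apples+apricots+pears: weight 46, value 197
Minimum weight: 42 kg.

42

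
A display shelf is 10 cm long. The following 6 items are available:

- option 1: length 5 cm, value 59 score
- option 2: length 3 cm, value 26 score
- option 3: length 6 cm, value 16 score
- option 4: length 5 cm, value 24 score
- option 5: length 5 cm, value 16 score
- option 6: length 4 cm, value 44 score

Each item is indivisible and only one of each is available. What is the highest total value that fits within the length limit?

103 score

Check high-value combinations within 10 cm:
- option 1+option 6: length 5+4=9, value 59+44=103
- option 1+option 2: length 5+3=8, value 59+26=85
- option 1+option 4: length 5+5=10, value 59+24=83
- option 1+option 5: length 5+5=10, value 59+16=75
Best: 103 score.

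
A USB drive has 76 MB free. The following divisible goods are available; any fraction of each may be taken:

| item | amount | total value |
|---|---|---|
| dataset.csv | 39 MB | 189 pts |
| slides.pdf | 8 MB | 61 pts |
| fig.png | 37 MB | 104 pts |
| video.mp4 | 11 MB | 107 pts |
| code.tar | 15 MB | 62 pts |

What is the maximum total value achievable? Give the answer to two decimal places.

Take in order of value per unit:
- video.mp4 (107/11 per unit): all 11 → value 107, running total 107.00
- slides.pdf (61/8 per unit): all 8 → value 61, running total 168.00
- dataset.csv (189/39 per unit): all 39 → value 189, running total 357.00
- code.tar (62/15 per unit): all 15 → value 62, running total 419.00
- fig.png (104/37 per unit): 3 of 37 → value 3×104/37 = 8.4324, running total 427.43
Total 427.43.

427.43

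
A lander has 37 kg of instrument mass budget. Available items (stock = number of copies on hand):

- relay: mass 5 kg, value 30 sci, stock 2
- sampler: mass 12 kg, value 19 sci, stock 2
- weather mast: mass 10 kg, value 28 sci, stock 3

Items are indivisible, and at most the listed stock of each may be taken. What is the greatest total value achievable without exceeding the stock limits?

Top feasible selections:
- 2×relay + 2×weather mast: mass 30, value 116
- 1×relay + 3×weather mast: mass 35, value 114
Best: 116 sci.

116 sci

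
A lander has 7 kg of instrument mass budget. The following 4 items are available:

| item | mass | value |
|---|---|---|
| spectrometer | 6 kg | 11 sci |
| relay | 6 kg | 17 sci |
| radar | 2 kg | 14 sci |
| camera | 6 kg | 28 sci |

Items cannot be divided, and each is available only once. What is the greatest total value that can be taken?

28 sci

Check high-value combinations within 7 kg:
- camera: mass 6, value 28
- relay: mass 6, value 17
- radar: mass 2, value 14
- spectrometer: mass 6, value 11
Best: 28 sci.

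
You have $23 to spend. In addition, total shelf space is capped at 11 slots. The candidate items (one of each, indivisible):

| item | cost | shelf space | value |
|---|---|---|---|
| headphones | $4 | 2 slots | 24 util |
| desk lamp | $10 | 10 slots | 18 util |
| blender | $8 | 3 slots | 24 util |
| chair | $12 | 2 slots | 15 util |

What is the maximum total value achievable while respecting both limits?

48 util

Feasible sets respecting both limits:
- headphones+blender: cost 12, shelf space 5, value 48
- headphones+chair: cost 16, shelf space 4, value 39
- blender+chair: cost 20, shelf space 5, value 39
- headphones: cost 4, shelf space 2, value 24
Best: 48 util.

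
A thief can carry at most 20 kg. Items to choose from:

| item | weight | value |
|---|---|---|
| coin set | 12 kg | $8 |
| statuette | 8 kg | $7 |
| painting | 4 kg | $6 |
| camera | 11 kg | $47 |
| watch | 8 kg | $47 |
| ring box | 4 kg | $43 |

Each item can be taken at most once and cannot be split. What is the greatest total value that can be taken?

This is a 0/1 knapsack; check combinations near the capacity.
- statuette+watch+ring box: weight 8+8+4=20, value 7+47+43=97
- painting+watch+ring box: weight 4+8+4=16, value 6+47+43=96
- painting+camera+ring box: weight 4+11+4=19, value 6+47+43=96
- camera+watch: weight 11+8=19, value 47+47=94
- watch+ring box: weight 8+4=12, value 47+43=90
Best: $97.

$97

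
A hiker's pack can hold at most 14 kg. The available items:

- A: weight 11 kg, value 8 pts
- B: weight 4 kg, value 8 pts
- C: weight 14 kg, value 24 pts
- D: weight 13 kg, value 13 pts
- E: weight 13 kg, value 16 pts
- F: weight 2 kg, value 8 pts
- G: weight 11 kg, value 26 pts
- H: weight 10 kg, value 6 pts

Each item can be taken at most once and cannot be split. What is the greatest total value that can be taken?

34 pts

This is a 0/1 knapsack; check combinations near the capacity.
- F+G: weight 2+11=13, value 8+26=34
- G: weight 11, value 26
- C: weight 14, value 24
- B+F: weight 4+2=6, value 8+8=16
- E: weight 13, value 16
Best: 34 pts.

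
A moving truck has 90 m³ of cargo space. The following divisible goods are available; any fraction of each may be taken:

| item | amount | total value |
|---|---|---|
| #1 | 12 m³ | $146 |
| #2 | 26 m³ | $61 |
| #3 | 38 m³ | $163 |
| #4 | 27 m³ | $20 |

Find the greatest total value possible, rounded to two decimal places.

Take in order of value per unit:
- #1 (146/12 per unit): all 12 → value 146, running total 146.00
- #3 (163/38 per unit): all 38 → value 163, running total 309.00
- #2 (61/26 per unit): all 26 → value 61, running total 370.00
- #4 (20/27 per unit): 14 of 27 → value 14×20/27 = 10.3704, running total 380.37
Total 380.37.

380.37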